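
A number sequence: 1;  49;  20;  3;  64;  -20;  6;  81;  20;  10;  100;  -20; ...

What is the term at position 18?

The terms cycle through 3 interleaved subsequences.
Subsequence A = 1, 3, 6, 10: triangular numbers n(n+1)/2 for n = 1, 2, ….
Subsequence B = 49, 64, 81, 100: consecutive squares n² from n = 7.
Subsequence C = 20, -20, 20, -20: alternating ±20.
The 18th slot belongs to subsequence C; its 6th term is -20.

-20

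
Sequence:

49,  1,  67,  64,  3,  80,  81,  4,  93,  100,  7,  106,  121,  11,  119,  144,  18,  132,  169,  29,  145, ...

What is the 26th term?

Split by position mod 3 into 3 tracks.
Track A: 49, 64, 81, 100, 121, 144, 169. Consecutive squares n² from n = 7.
Track B: 1, 3, 4, 7, 11, 18, 29. Each term equals the sum of the previous two.
Track C: 67, 80, 93, 106, 119, 132, 145. Linear: a_n = 54 + 13·n.
Position 26 → track B, term 9 = 76.

76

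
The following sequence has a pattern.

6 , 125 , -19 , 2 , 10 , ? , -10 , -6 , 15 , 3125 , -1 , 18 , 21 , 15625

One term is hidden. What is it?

Taking every 4th term gives 4 separate tracks.
Stream A = 6, 10, 15, 21: triangular numbers starting at T_3.
Stream B = 125, ?, 3125, 15625: successive powers of 5.
Stream C = -19, -10, -1: adding 9 each time.
Stream D = 2, -6, 18: multiplying by -3 each time.
Stream B's pattern makes the blank 625.

625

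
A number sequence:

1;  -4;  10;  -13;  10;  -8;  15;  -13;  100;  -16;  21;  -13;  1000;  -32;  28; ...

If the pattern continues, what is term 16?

Taking every 4th term gives 4 separate tracks.
Subsequence A is 1, 10, 100, 1000, which is powers 10^0, 10^1, 10^2, ….
Subsequence B is -4, -8, -16, -32, which is geometric, ×2 each step.
Subsequence C is 10, 15, 21, 28, which is triangular numbers n(n+1)/2 for n = 4, 5, ….
Subsequence D is -13, -13, -13, which is the constant sequence -13.
Position 16 → subsequence D, term 4 = -13.

-13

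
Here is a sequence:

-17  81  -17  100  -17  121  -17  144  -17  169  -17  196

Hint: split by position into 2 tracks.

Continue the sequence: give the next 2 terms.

-17, 225

Taking every 2nd term gives 2 separate tracks.
Subsequence A is -17, -17, -17, -17, -17, -17, which is always -17.
Subsequence B is 81, 100, 121, 144, 169, 196, which is the squares 9², 10², 11², ….
Position 13 falls in subsequence A as its term 7, giving -17.
Position 14 → subsequence B, term 7 = 225.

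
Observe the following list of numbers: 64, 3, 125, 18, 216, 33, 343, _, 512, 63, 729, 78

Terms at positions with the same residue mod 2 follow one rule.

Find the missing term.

The terms cycle through 2 interleaved subsequences.
Track A: 64, 125, 216, 343, 512, 729. The cubes 4³, 5³, 6³, ….
Track B: 3, 18, 33, ?, 63, 78. Adding 15 each time.
The gap is track B's term 4; the rule gives 48.

48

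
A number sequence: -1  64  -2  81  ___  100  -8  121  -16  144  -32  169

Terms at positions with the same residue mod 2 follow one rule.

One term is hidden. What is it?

-4

Taking every 2nd term gives 2 separate tracks.
Track A is -1, -2, ?, -8, -16, -32, which is geometric with ratio 2.
Track B is 64, 81, 100, 121, 144, 169, which is the squares 8², 9², 10², ….
Track A's pattern makes the blank -4.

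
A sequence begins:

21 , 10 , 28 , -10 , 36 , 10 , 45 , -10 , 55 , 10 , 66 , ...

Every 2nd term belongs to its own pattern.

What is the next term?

The terms cycle through 2 interleaved subsequences.
Stream A: 21, 28, 36, 45, 55, 66. Triangular numbers starting at T_6.
Stream B: 10, -10, 10, -10, 10. The oscillation 10·(−1)^(n+1).
Term 12 comes from stream B (its 6th entry): -10.

-10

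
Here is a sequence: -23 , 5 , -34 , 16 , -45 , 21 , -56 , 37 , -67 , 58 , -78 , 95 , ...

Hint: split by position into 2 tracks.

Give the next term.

Split by position mod 2 into 2 tracks.
Track A is -23, -34, -45, -56, -67, -78, which is arithmetic with common difference −11.
Track B is 5, 16, 21, 37, 58, 95, which is each term equals the sum of the previous two.
The 13th slot belongs to track A; its 7th term is -89.

-89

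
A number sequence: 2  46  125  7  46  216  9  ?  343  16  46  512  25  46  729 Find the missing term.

46

The terms cycle through 3 interleaved subsequences.
Stream A: 2, 7, 9, 16, 25. Fibonacci-style (each term is the sum of the two before it).
Stream B: 46, 46, ?, 46, 46. Constant 46.
Stream C: 125, 216, 343, 512, 729. Perfect cubes starting at 5³.
Filling stream B at index 3 by its rule yields 46.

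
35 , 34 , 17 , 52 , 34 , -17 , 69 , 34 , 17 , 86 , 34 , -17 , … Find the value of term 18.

Split by position mod 3 into 3 tracks.
Stream A = 35, 52, 69, 86: arithmetic with common difference +17.
Stream B = 34, 34, 34, 34: always 34.
Stream C = 17, -17, 17, -17: alternating ±17.
Position 18 falls in stream C as its term 6, giving -17.

-17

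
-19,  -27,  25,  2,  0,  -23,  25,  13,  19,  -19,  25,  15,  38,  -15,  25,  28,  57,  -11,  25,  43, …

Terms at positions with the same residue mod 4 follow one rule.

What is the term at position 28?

The terms cycle through 4 interleaved subsequences.
Track A is -19, 0, 19, 38, 57, which is arithmetic with common difference +19.
Track B is -27, -23, -19, -15, -11, which is linear: a_n = -31 + 4·n.
Track C is 25, 25, 25, 25, 25, which is always 25.
Track D is 2, 13, 15, 28, 43, which is a Fibonacci-like recurrence a_n = a_{n-1} + a_{n-2}.
The 28th slot belongs to track D; its 7th term is 114.

114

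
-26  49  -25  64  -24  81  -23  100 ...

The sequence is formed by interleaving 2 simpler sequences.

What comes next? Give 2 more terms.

Taking every 2nd term gives 2 separate tracks.
Track A = -26, -25, -24, -23: arithmetic with common difference +1.
Track B = 49, 64, 81, 100: perfect squares starting at 7².
The 9th slot belongs to track A; its 5th term is -22.
Position 10 falls in track B as its term 5, giving 121.

-22, 121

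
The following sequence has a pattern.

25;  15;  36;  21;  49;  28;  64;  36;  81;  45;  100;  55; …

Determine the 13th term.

Taking every 2nd term gives 2 separate tracks.
Track A = 25, 36, 49, 64, 81, 100: perfect squares starting at 5².
Track B = 15, 21, 28, 36, 45, 55: the triangular numbers T_5, T_6, ….
The 13th slot belongs to track A; its 7th term is 121.

121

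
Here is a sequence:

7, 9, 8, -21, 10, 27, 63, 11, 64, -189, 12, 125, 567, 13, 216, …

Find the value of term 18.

343

The terms cycle through 3 interleaved subsequences.
Track A = 7, -21, 63, -189, 567: a geometric progression (common ratio -3).
Track B = 9, 10, 11, 12, 13: linear: a_n = 8 + n.
Track C = 8, 27, 64, 125, 216: consecutive cubes n³ from n = 2.
Position 18 falls in track C as its term 6, giving 343.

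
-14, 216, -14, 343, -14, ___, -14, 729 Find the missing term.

512

Positions 1, 3, 5, … form one subsequence and positions 2, 4, 6, … form another.
Track A: -14, -14, -14, -14 (constant -14).
Track B: 216, 343, ?, 729 (consecutive cubes n³ from n = 6).
Track B's pattern makes the blank 512.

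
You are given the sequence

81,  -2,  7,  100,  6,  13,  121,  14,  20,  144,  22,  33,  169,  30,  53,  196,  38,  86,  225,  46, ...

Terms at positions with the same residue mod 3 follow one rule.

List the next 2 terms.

Read the sequence 3 terms at a time; column i is its own pattern.
Subsequence A: 81, 100, 121, 144, 169, 196, 225 — consecutive squares n² from n = 9.
Subsequence B: -2, 6, 14, 22, 30, 38, 46 — linear: a_n = -10 + 8·n.
Subsequence C: 7, 13, 20, 33, 53, 86 — Fibonacci-style (each term is the sum of the two before it).
Term 21 comes from subsequence C (its 7th entry): 139.
Position 22 falls in subsequence A as its term 8, giving 256.

139, 256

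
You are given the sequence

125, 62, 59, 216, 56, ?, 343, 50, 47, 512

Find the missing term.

Reading positions in blocks of 3 reveals the pattern ABB — 2 tracks woven together.
Subsequence A: 125, 216, 343, 512 — the cubes 5³, 6³, 7³, ….
Subsequence B: 62, 59, 56, ?, 50, 47 — subtracting 3 each time.
The gap is subsequence B's term 4; the rule gives 53.

53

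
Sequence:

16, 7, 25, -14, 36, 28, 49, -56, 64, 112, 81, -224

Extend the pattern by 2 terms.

100, 448

Positions 1, 3, 5, … form one subsequence and positions 2, 4, 6, … form another.
Subsequence A = 16, 25, 36, 49, 64, 81: the squares 4², 5², 6², ….
Subsequence B = 7, -14, 28, -56, 112, -224: geometric with ratio -2.
Position 13 → subsequence A, term 7 = 100.
Position 14 → subsequence B, term 7 = 448.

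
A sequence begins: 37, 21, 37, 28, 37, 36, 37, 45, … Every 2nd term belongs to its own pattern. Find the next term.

37

The terms cycle through 2 interleaved subsequences.
Track A = 37, 37, 37, 37: always 37.
Track B = 21, 28, 36, 45: the triangular numbers T_6, T_7, ….
Term 9 comes from track A (its 5th entry): 37.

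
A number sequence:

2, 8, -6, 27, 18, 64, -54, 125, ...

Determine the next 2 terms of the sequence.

162, 216

Positions 1, 3, 5, … form one subsequence and positions 2, 4, 6, … form another.
Track A: 2, -6, 18, -54 — a geometric progression (common ratio -3).
Track B: 8, 27, 64, 125 — consecutive cubes n³ from n = 2.
The 9th slot belongs to track A; its 5th term is 162.
Term 10 comes from track B (its 5th entry): 216.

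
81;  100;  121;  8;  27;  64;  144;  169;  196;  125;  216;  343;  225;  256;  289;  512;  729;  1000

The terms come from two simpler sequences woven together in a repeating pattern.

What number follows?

324

Reading positions in blocks of 6 reveals the pattern AAABBB — 2 tracks woven together.
Subsequence A: 81, 100, 121, 144, 169, 196, 225, 256, 289. Consecutive squares n² from n = 9.
Subsequence B: 8, 27, 64, 125, 216, 343, 512, 729, 1000. The cubes 2³, 3³, 4³, ….
Position 19 falls in subsequence A as its term 10, giving 324.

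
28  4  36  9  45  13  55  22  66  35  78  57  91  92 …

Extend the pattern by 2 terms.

105, 149

Split by position mod 2 into 2 tracks.
Stream A: 28, 36, 45, 55, 66, 78, 91 (the triangular numbers T_7, T_8, …).
Stream B: 4, 9, 13, 22, 35, 57, 92 (Fibonacci-style (each term is the sum of the two before it)).
The 15th slot belongs to stream A; its 8th term is 105.
The 16th slot belongs to stream B; its 8th term is 149.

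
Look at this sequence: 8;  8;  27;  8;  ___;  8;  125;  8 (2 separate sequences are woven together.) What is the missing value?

64

Odd-indexed and even-indexed terms follow separate rules.
Track A is 8, 27, ?, 125, which is consecutive cubes n³ from n = 2.
Track B is 8, 8, 8, 8, which is constant 8.
So the missing entry in track A is 64.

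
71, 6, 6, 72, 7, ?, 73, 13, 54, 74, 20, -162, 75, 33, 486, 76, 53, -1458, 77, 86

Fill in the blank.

Split by position mod 3: positions 1, 4, 7, … form one track, and each other residue class forms its own.
Track A is 71, 72, 73, 74, 75, 76, 77, which is adding 1 each time.
Track B is 6, 7, 13, 20, 33, 53, 86, which is Fibonacci-style (each term is the sum of the two before it).
Track C is 6, ?, 54, -162, 486, -1458, which is a geometric progression (common ratio -3).
Track C's pattern makes the blank -18.

-18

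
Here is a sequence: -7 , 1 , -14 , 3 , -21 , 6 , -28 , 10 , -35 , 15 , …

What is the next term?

-42

Positions 1, 3, 5, … form one subsequence and positions 2, 4, 6, … form another.
Track A: -7, -14, -21, -28, -35 (arithmetic, step −7).
Track B: 1, 3, 6, 10, 15 (triangular numbers starting at T_1).
Term 11 comes from track A (its 6th entry): -42.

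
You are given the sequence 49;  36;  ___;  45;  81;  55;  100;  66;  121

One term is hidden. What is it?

64

Odd-indexed and even-indexed terms follow separate rules.
Track A: 49, ?, 81, 100, 121 (perfect squares starting at 7²).
Track B: 36, 45, 55, 66 (triangular numbers n(n+1)/2 for n = 8, 9, …).
The gap is track A's term 2; the rule gives 64.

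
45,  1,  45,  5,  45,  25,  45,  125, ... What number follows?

45

Split by position mod 2 into 2 tracks.
Subsequence A = 45, 45, 45, 45: always 45.
Subsequence B = 1, 5, 25, 125: a geometric progression (common ratio 5).
The 9th slot belongs to subsequence A; its 5th term is 45.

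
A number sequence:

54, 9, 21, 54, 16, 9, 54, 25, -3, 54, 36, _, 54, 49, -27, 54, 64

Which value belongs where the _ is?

-15

Taking every 3rd term gives 3 separate tracks.
Subsequence A: 54, 54, 54, 54, 54, 54 — always 54.
Subsequence B: 9, 16, 25, 36, 49, 64 — perfect squares starting at 3².
Subsequence C: 21, 9, -3, ?, -27 — arithmetic, step −12.
Filling subsequence C at index 4 by its rule yields -15.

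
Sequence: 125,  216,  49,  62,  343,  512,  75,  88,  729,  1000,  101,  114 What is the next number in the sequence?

Reading positions in blocks of 4 reveals the pattern AABB — 2 tracks woven together.
Track A = 125, 216, 343, 512, 729, 1000: consecutive cubes n³ from n = 5.
Track B = 49, 62, 75, 88, 101, 114: linear: a_n = 36 + 13·n.
Position 13 → track A, term 7 = 1331.

1331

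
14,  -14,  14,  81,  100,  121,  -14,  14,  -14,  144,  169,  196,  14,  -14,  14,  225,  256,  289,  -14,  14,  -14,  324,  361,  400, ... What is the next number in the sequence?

14

The slot pattern repeats as AAABBB (period 6), so there are 2 interleaved tracks.
Subsequence A is 14, -14, 14, -14, 14, -14, 14, -14, 14, -14, 14, -14, which is oscillating between 14 and -14.
Subsequence B is 81, 100, 121, 144, 169, 196, 225, 256, 289, 324, 361, 400, which is consecutive squares n² from n = 9.
Position 25 falls in subsequence A as its term 13, giving 14.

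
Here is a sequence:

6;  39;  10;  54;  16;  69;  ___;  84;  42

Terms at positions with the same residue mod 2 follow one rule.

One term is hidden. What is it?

Split by position mod 2 into 2 tracks.
Track A is 6, 10, 16, ?, 42, which is Fibonacci-style (each term is the sum of the two before it).
Track B is 39, 54, 69, 84, which is linear: a_n = 24 + 15·n.
Filling track A at index 4 by its rule yields 26.

26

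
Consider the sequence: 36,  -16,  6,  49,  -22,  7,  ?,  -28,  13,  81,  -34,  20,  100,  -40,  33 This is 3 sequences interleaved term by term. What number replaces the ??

64

Split by position mod 3: positions 1, 4, 7, … form one track, and each other residue class forms its own.
Subsequence A is 36, 49, ?, 81, 100, which is consecutive squares n² from n = 6.
Subsequence B is -16, -22, -28, -34, -40, which is subtracting 6 each time.
Subsequence C is 6, 7, 13, 20, 33, which is each term equals the sum of the previous two.
Subsequence A's pattern makes the blank 64.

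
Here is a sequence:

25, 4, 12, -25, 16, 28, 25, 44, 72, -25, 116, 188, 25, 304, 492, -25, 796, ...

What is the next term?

Positions follow the repeating pattern ABB; grouping by letter gives 2 tracks.
Track A: 25, -25, 25, -25, 25, -25. The oscillation 25·(−1)^(n+1).
Track B: 4, 12, 16, 28, 44, 72, 116, 188, 304, 492, 796. Each term equals the sum of the previous two.
The 18th slot belongs to track B; its 12th term is 1288.

1288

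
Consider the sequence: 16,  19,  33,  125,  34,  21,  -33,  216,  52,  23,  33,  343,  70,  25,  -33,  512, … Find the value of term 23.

Taking every 4th term gives 4 separate tracks.
Subsequence A: 16, 34, 52, 70 (linear: a_n = -2 + 18·n).
Subsequence B: 19, 21, 23, 25 (arithmetic with common difference +2).
Subsequence C: 33, -33, 33, -33 (the oscillation 33·(−1)^(n+1)).
Subsequence D: 125, 216, 343, 512 (the cubes 5³, 6³, 7³, …).
Term 23 comes from subsequence C (its 6th entry): -33.

-33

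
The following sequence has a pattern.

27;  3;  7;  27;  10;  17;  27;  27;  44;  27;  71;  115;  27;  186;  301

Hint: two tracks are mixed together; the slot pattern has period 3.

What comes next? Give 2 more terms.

27, 487

Positions follow the repeating pattern ABB; grouping by letter gives 2 tracks.
Track A = 27, 27, 27, 27, 27: always 27.
Track B = 3, 7, 10, 17, 27, 44, 71, 115, 186, 301: a Fibonacci-like recurrence a_n = a_{n-1} + a_{n-2}.
Position 16 → track A, term 6 = 27.
Position 17 falls in track B as its term 11, giving 487.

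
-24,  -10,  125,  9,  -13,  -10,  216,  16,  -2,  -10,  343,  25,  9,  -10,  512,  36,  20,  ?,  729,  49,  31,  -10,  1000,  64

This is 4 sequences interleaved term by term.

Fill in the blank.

-10

Split by position mod 4: positions 1, 5, 9, … form one track, and each other residue class forms its own.
Subsequence A: -24, -13, -2, 9, 20, 31. Linear: a_n = -35 + 11·n.
Subsequence B: -10, -10, -10, -10, ?, -10. Constant -10.
Subsequence C: 125, 216, 343, 512, 729, 1000. Perfect cubes starting at 5³.
Subsequence D: 9, 16, 25, 36, 49, 64. Perfect squares starting at 3².
So the missing entry in subsequence B is -10.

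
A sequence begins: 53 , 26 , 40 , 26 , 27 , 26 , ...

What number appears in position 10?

26

Split by position mod 2 into 2 tracks.
Track A: 53, 40, 27 — subtracting 13 each time.
Track B: 26, 26, 26 — always 26.
Position 10 falls in track B as its term 5, giving 26.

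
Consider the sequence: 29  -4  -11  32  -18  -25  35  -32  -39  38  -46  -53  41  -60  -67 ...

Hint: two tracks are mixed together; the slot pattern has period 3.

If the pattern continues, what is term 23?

The slot pattern repeats as ABB (period 3), so there are 2 interleaved tracks.
Track A = 29, 32, 35, 38, 41: arithmetic with common difference +3.
Track B = -4, -11, -18, -25, -32, -39, -46, -53, -60, -67: subtracting 7 each time.
The 23rd slot belongs to track B; its 15th term is -102.

-102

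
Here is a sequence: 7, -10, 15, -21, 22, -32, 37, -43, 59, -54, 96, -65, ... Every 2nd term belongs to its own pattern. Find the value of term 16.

Taking every 2nd term gives 2 separate tracks.
Track A is 7, 15, 22, 37, 59, 96, which is a Fibonacci-like recurrence a_n = a_{n-1} + a_{n-2}.
Track B is -10, -21, -32, -43, -54, -65, which is arithmetic with common difference −11.
Position 16 falls in track B as its term 8, giving -87.

-87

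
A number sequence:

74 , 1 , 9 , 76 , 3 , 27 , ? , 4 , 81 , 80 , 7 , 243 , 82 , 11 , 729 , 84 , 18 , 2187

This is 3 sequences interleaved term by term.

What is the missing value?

78

Split by position mod 3 into 3 tracks.
Track A: 74, 76, ?, 80, 82, 84 (arithmetic with common difference +2).
Track B: 1, 3, 4, 7, 11, 18 (each term equals the sum of the previous two).
Track C: 9, 27, 81, 243, 729, 2187 (successive powers of 3).
The gap is track A's term 3; the rule gives 78.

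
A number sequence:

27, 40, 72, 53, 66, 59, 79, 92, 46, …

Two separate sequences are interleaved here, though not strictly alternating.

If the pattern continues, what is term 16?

Reading positions in blocks of 3 reveals the pattern AAB — 2 tracks woven together.
Stream A: 27, 40, 53, 66, 79, 92 — adding 13 each time.
Stream B: 72, 59, 46 — arithmetic with common difference −13.
The 16th slot belongs to stream A; its 11th term is 157.

157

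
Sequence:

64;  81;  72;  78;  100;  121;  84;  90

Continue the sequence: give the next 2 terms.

Positions follow the repeating pattern AABB; grouping by letter gives 2 tracks.
Stream A is 64, 81, 100, 121, which is consecutive squares n² from n = 8.
Stream B is 72, 78, 84, 90, which is arithmetic, step +6.
Position 9 falls in stream A as its term 5, giving 144.
The 10th slot belongs to stream A; its 6th term is 169.

144, 169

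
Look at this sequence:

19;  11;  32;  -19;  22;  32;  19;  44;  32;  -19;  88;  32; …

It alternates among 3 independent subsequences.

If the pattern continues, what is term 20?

Taking every 3rd term gives 3 separate tracks.
Subsequence A: 19, -19, 19, -19. Alternating ±19.
Subsequence B: 11, 22, 44, 88. A geometric progression (common ratio 2).
Subsequence C: 32, 32, 32, 32. Constant 32.
Position 20 falls in subsequence B as its term 7, giving 704.

704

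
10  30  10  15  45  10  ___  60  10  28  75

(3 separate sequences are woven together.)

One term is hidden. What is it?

Split by position mod 3: positions 1, 4, 7, … form one track, and each other residue class forms its own.
Subsequence A: 10, 15, ?, 28. Triangular numbers n(n+1)/2 for n = 4, 5, ….
Subsequence B: 30, 45, 60, 75. Adding 15 each time.
Subsequence C: 10, 10, 10. Always 10.
So the missing entry in subsequence A is 21.

21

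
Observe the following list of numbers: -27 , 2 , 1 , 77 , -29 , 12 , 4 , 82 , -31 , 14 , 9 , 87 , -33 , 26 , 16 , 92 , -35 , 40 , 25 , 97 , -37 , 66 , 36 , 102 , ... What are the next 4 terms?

Split by position mod 4 into 4 tracks.
Track A: -27, -29, -31, -33, -35, -37. Arithmetic, step −2.
Track B: 2, 12, 14, 26, 40, 66. Fibonacci-style (each term is the sum of the two before it).
Track C: 1, 4, 9, 16, 25, 36. The squares 1², 2², 3², ….
Track D: 77, 82, 87, 92, 97, 102. Linear: a_n = 72 + 5·n.
The 25th slot belongs to track A; its 7th term is -39.
Position 26 falls in track B as its term 7, giving 106.
The 27th slot belongs to track C; its 7th term is 49.
Position 28 falls in track D as its term 7, giving 107.

-39, 106, 49, 107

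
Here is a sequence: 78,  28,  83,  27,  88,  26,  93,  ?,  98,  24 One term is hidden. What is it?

The terms cycle through 2 interleaved subsequences.
Track A: 78, 83, 88, 93, 98. Linear: a_n = 73 + 5·n.
Track B: 28, 27, 26, ?, 24. Subtracting 1 each time.
Filling track B at index 4 by its rule yields 25.

25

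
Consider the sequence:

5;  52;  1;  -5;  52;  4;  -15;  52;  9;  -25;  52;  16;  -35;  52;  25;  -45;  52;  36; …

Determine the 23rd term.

Split by position mod 3 into 3 tracks.
Track A = 5, -5, -15, -25, -35, -45: subtracting 10 each time.
Track B = 52, 52, 52, 52, 52, 52: constant 52.
Track C = 1, 4, 9, 16, 25, 36: consecutive squares n² from n = 1.
Position 23 → track B, term 8 = 52.

52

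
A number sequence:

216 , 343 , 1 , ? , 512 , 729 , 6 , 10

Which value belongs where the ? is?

3

Positions follow the repeating pattern AABB; grouping by letter gives 2 tracks.
Track A = 216, 343, 512, 729: consecutive cubes n³ from n = 6.
Track B = 1, ?, 6, 10: the triangular numbers T_1, T_2, ….
Track B's pattern makes the blank 3.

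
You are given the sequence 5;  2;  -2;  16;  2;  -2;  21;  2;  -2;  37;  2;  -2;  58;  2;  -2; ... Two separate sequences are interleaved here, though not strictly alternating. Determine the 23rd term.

Positions follow the repeating pattern ABB; grouping by letter gives 2 tracks.
Stream A is 5, 16, 21, 37, 58, which is each term equals the sum of the previous two.
Stream B is 2, -2, 2, -2, 2, -2, 2, -2, 2, -2, which is alternating ±2.
Position 23 falls in stream B as its term 15, giving 2.

2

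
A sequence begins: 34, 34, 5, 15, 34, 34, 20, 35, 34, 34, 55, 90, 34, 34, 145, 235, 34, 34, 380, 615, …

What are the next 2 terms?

34, 34

Reading positions in blocks of 4 reveals the pattern AABB — 2 tracks woven together.
Subsequence A: 34, 34, 34, 34, 34, 34, 34, 34, 34, 34 (the constant sequence 34).
Subsequence B: 5, 15, 20, 35, 55, 90, 145, 235, 380, 615 (each term equals the sum of the previous two).
Position 21 falls in subsequence A as its term 11, giving 34.
Position 22 → subsequence A, term 12 = 34.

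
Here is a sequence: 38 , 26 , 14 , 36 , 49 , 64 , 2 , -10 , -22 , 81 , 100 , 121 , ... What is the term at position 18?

196

Positions follow the repeating pattern AAABBB; grouping by letter gives 2 tracks.
Stream A: 38, 26, 14, 2, -10, -22 (arithmetic with common difference −12).
Stream B: 36, 49, 64, 81, 100, 121 (perfect squares starting at 6²).
Position 18 → stream B, term 9 = 196.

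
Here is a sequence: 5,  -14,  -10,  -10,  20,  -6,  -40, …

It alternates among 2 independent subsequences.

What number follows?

Odd-indexed and even-indexed terms follow separate rules.
Track A: 5, -10, 20, -40 (geometric with ratio -2).
Track B: -14, -10, -6 (arithmetic with common difference +4).
Position 8 → track B, term 4 = -2.

-2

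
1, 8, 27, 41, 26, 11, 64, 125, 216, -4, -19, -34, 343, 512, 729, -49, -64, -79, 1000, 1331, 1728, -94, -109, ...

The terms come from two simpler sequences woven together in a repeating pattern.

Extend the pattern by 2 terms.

Reading positions in blocks of 6 reveals the pattern AAABBB — 2 tracks woven together.
Track A: 1, 8, 27, 64, 125, 216, 343, 512, 729, 1000, 1331, 1728. Perfect cubes starting at 1³.
Track B: 41, 26, 11, -4, -19, -34, -49, -64, -79, -94, -109. Linear: a_n = 56 − 15·n.
Position 24 → track B, term 12 = -124.
Position 25 falls in track A as its term 13, giving 2197.

-124, 2197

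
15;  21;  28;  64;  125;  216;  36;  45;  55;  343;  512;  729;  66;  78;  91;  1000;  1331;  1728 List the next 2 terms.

Positions follow the repeating pattern AAABBB; grouping by letter gives 2 tracks.
Stream A = 15, 21, 28, 36, 45, 55, 66, 78, 91: triangular numbers n(n+1)/2 for n = 5, 6, ….
Stream B = 64, 125, 216, 343, 512, 729, 1000, 1331, 1728: the cubes 4³, 5³, 6³, ….
Position 19 falls in stream A as its term 10, giving 105.
Position 20 falls in stream A as its term 11, giving 120.

105, 120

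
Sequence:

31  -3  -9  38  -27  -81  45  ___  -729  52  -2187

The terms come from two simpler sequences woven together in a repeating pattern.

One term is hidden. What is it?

Positions follow the repeating pattern ABB; grouping by letter gives 2 tracks.
Track A: 31, 38, 45, 52. Linear: a_n = 24 + 7·n.
Track B: -3, -9, -27, -81, ?, -729, -2187. Geometric, ×3 each step.
The gap is track B's term 5; the rule gives -243.

-243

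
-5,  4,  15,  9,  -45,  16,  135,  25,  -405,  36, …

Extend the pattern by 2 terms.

1215, 49

The terms cycle through 2 interleaved subsequences.
Track A is -5, 15, -45, 135, -405, which is geometric, ×-3 each step.
Track B is 4, 9, 16, 25, 36, which is perfect squares starting at 2².
Position 11 falls in track A as its term 6, giving 1215.
Position 12 falls in track B as its term 6, giving 49.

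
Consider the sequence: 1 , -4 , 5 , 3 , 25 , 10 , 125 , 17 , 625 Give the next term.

Odd-indexed and even-indexed terms follow separate rules.
Track A: 1, 5, 25, 125, 625. Successive powers of 5.
Track B: -4, 3, 10, 17. Arithmetic with common difference +7.
Position 10 → track B, term 5 = 24.

24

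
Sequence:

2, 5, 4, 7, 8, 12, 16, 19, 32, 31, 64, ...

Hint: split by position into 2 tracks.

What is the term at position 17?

512

Taking every 2nd term gives 2 separate tracks.
Track A is 2, 4, 8, 16, 32, 64, which is powers of 2.
Track B is 5, 7, 12, 19, 31, which is each term equals the sum of the previous two.
Position 17 falls in track A as its term 9, giving 512.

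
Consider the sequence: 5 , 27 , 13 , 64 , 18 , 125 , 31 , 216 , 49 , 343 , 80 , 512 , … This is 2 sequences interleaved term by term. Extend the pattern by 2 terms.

129, 729

The terms cycle through 2 interleaved subsequences.
Stream A: 5, 13, 18, 31, 49, 80. Fibonacci-style (each term is the sum of the two before it).
Stream B: 27, 64, 125, 216, 343, 512. The cubes 3³, 4³, 5³, ….
Term 13 comes from stream A (its 7th entry): 129.
The 14th slot belongs to stream B; its 7th term is 729.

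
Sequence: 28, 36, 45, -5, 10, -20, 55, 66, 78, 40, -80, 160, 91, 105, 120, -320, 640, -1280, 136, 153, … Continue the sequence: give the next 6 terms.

171, 2560, -5120, 10240, 190, 210

Reading positions in blocks of 6 reveals the pattern AAABBB — 2 tracks woven together.
Subsequence A is 28, 36, 45, 55, 66, 78, 91, 105, 120, 136, 153, which is the triangular numbers T_7, T_8, ….
Subsequence B is -5, 10, -20, 40, -80, 160, -320, 640, -1280, which is geometric with ratio -2.
Position 21 falls in subsequence A as its term 12, giving 171.
Position 22 falls in subsequence B as its term 10, giving 2560.
Position 23 → subsequence B, term 11 = -5120.
The 24th slot belongs to subsequence B; its 12th term is 10240.
Position 25 → subsequence A, term 13 = 190.
Position 26 falls in subsequence A as its term 14, giving 210.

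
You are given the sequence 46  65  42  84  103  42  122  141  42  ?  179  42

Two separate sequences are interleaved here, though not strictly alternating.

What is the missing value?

Positions follow the repeating pattern AAB; grouping by letter gives 2 tracks.
Track A = 46, 65, 84, 103, 122, 141, ?, 179: linear: a_n = 27 + 19·n.
Track B = 42, 42, 42, 42: the constant sequence 42.
Track A's pattern makes the blank 160.

160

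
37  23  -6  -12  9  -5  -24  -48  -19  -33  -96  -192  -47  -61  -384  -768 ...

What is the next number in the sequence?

-75

Reading positions in blocks of 4 reveals the pattern AABB — 2 tracks woven together.
Track A = 37, 23, 9, -5, -19, -33, -47, -61: arithmetic, step −14.
Track B = -6, -12, -24, -48, -96, -192, -384, -768: geometric with ratio 2.
The 17th slot belongs to track A; its 9th term is -75.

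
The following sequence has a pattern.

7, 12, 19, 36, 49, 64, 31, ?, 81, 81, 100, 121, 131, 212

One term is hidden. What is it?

50

The slot pattern repeats as AAABBB (period 6), so there are 2 interleaved tracks.
Track A: 7, 12, 19, 31, ?, 81, 131, 212. A Fibonacci-like recurrence a_n = a_{n-1} + a_{n-2}.
Track B: 36, 49, 64, 81, 100, 121. The squares 6², 7², 8², ….
The gap is track A's term 5; the rule gives 50.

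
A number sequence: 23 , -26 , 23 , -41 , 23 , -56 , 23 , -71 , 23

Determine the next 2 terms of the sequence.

Positions 1, 3, 5, … form one subsequence and positions 2, 4, 6, … form another.
Track A: 23, 23, 23, 23, 23 — always 23.
Track B: -26, -41, -56, -71 — subtracting 15 each time.
Position 10 → track B, term 5 = -86.
The 11th slot belongs to track A; its 6th term is 23.

-86, 23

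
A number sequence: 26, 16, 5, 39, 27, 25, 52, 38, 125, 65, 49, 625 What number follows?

Split by position mod 3: positions 1, 4, 7, … form one track, and each other residue class forms its own.
Stream A: 26, 39, 52, 65 — arithmetic, step +13.
Stream B: 16, 27, 38, 49 — adding 11 each time.
Stream C: 5, 25, 125, 625 — a geometric progression (common ratio 5).
Position 13 → stream A, term 5 = 78.

78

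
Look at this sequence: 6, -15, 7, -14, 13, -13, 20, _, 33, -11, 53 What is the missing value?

Positions 1, 3, 5, … form one subsequence and positions 2, 4, 6, … form another.
Stream A: 6, 7, 13, 20, 33, 53. Each term equals the sum of the previous two.
Stream B: -15, -14, -13, ?, -11. Arithmetic, step +1.
So the missing entry in stream B is -12.

-12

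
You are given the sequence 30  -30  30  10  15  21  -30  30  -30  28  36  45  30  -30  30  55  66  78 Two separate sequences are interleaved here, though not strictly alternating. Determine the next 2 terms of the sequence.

The slot pattern repeats as AAABBB (period 6), so there are 2 interleaved tracks.
Track A = 30, -30, 30, -30, 30, -30, 30, -30, 30: alternating ±30.
Track B = 10, 15, 21, 28, 36, 45, 55, 66, 78: triangular numbers starting at T_4.
Position 19 → track A, term 10 = -30.
Term 20 comes from track A (its 11th entry): 30.

-30, 30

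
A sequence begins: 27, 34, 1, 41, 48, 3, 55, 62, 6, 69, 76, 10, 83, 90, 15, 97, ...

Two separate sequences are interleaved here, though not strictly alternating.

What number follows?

Reading positions in blocks of 3 reveals the pattern AAB — 2 tracks woven together.
Track A: 27, 34, 41, 48, 55, 62, 69, 76, 83, 90, 97 (arithmetic, step +7).
Track B: 1, 3, 6, 10, 15 (triangular numbers n(n+1)/2 for n = 1, 2, …).
Position 17 falls in track A as its term 12, giving 104.

104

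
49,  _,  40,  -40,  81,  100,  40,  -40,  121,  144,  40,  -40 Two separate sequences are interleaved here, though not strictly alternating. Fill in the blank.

64

The slot pattern repeats as AABB (period 4), so there are 2 interleaved tracks.
Track A = 49, ?, 81, 100, 121, 144: perfect squares starting at 7².
Track B = 40, -40, 40, -40, 40, -40: the oscillation 40·(−1)^(n+1).
Filling track A at index 2 by its rule yields 64.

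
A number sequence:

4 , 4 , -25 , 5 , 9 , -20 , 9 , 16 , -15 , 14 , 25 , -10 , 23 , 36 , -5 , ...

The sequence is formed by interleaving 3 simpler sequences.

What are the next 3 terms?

37, 49, 0

Split by position mod 3 into 3 tracks.
Subsequence A: 4, 5, 9, 14, 23. A Fibonacci-like recurrence a_n = a_{n-1} + a_{n-2}.
Subsequence B: 4, 9, 16, 25, 36. Perfect squares starting at 2².
Subsequence C: -25, -20, -15, -10, -5. Arithmetic, step +5.
Term 16 comes from subsequence A (its 6th entry): 37.
The 17th slot belongs to subsequence B; its 6th term is 49.
Position 18 → subsequence C, term 6 = 0.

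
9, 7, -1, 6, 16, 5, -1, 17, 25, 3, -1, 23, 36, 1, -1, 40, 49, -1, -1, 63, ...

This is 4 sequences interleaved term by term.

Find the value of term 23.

-1

Split by position mod 4: positions 1, 5, 9, … form one track, and each other residue class forms its own.
Subsequence A = 9, 16, 25, 36, 49: perfect squares starting at 3².
Subsequence B = 7, 5, 3, 1, -1: arithmetic, step −2.
Subsequence C = -1, -1, -1, -1, -1: constant -1.
Subsequence D = 6, 17, 23, 40, 63: a Fibonacci-like recurrence a_n = a_{n-1} + a_{n-2}.
Term 23 comes from subsequence C (its 6th entry): -1.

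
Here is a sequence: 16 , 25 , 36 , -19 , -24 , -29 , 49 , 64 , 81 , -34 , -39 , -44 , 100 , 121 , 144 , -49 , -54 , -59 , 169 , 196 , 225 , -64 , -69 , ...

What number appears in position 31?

Positions follow the repeating pattern AAABBB; grouping by letter gives 2 tracks.
Subsequence A = 16, 25, 36, 49, 64, 81, 100, 121, 144, 169, 196, 225: perfect squares starting at 4².
Subsequence B = -19, -24, -29, -34, -39, -44, -49, -54, -59, -64, -69: subtracting 5 each time.
Position 31 → subsequence A, term 16 = 361.

361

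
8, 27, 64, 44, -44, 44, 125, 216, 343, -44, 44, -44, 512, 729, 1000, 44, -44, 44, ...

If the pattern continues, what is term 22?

Positions follow the repeating pattern AAABBB; grouping by letter gives 2 tracks.
Track A: 8, 27, 64, 125, 216, 343, 512, 729, 1000 — perfect cubes starting at 2³.
Track B: 44, -44, 44, -44, 44, -44, 44, -44, 44 — alternating ±44.
Position 22 falls in track B as its term 10, giving -44.

-44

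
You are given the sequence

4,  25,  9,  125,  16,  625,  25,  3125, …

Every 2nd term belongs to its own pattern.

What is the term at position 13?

Positions 1, 3, 5, … form one subsequence and positions 2, 4, 6, … form another.
Stream A = 4, 9, 16, 25: consecutive squares n² from n = 2.
Stream B = 25, 125, 625, 3125: powers 5^2, 5^3, 5^4, ….
Position 13 → stream A, term 7 = 64.

64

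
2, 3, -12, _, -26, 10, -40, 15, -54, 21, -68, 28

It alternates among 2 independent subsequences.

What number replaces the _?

Positions 1, 3, 5, … form one subsequence and positions 2, 4, 6, … form another.
Stream A: 2, -12, -26, -40, -54, -68 (subtracting 14 each time).
Stream B: 3, ?, 10, 15, 21, 28 (triangular numbers starting at T_2).
The gap is stream B's term 2; the rule gives 6.

6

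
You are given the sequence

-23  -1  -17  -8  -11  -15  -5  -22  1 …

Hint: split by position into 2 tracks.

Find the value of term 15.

19

Odd-indexed and even-indexed terms follow separate rules.
Track A: -23, -17, -11, -5, 1. Linear: a_n = -29 + 6·n.
Track B: -1, -8, -15, -22. Arithmetic with common difference −7.
Position 15 falls in track A as its term 8, giving 19.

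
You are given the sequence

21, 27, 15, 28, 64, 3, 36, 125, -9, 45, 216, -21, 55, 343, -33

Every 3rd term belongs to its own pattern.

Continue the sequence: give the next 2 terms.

66, 512

Split by position mod 3 into 3 tracks.
Track A: 21, 28, 36, 45, 55 — triangular numbers n(n+1)/2 for n = 6, 7, ….
Track B: 27, 64, 125, 216, 343 — consecutive cubes n³ from n = 3.
Track C: 15, 3, -9, -21, -33 — linear: a_n = 27 − 12·n.
Position 16 → track A, term 6 = 66.
Position 17 falls in track B as its term 6, giving 512.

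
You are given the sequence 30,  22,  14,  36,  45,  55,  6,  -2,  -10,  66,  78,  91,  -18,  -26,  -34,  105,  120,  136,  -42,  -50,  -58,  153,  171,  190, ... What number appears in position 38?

The slot pattern repeats as AAABBB (period 6), so there are 2 interleaved tracks.
Track A = 30, 22, 14, 6, -2, -10, -18, -26, -34, -42, -50, -58: arithmetic with common difference −8.
Track B = 36, 45, 55, 66, 78, 91, 105, 120, 136, 153, 171, 190: the triangular numbers T_8, T_9, ….
Term 38 comes from track A (its 20th entry): -122.

-122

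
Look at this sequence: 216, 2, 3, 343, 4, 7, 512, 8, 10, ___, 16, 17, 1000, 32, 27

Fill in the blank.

Split by position mod 3 into 3 tracks.
Track A: 216, 343, 512, ?, 1000. Perfect cubes starting at 6³.
Track B: 2, 4, 8, 16, 32. Successive powers of 2.
Track C: 3, 7, 10, 17, 27. Each term equals the sum of the previous two.
So the missing entry in track A is 729.

729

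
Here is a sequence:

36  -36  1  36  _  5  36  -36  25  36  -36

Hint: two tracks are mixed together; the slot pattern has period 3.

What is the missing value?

-36

The slot pattern repeats as AAB (period 3), so there are 2 interleaved tracks.
Track A: 36, -36, 36, ?, 36, -36, 36, -36 (oscillating between 36 and -36).
Track B: 1, 5, 25 (powers of 5).
So the missing entry in track A is -36.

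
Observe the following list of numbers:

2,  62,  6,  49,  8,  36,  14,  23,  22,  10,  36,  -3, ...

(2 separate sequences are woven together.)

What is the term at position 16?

-29

Taking every 2nd term gives 2 separate tracks.
Track A: 2, 6, 8, 14, 22, 36 (Fibonacci-style (each term is the sum of the two before it)).
Track B: 62, 49, 36, 23, 10, -3 (arithmetic with common difference −13).
Position 16 → track B, term 8 = -29.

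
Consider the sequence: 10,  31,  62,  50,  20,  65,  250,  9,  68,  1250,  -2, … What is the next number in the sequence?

71

Read the sequence 3 terms at a time; column i is its own pattern.
Track A: 10, 50, 250, 1250 (multiplying by 5 each time).
Track B: 31, 20, 9, -2 (arithmetic, step −11).
Track C: 62, 65, 68 (linear: a_n = 59 + 3·n).
The 12th slot belongs to track C; its 4th term is 71.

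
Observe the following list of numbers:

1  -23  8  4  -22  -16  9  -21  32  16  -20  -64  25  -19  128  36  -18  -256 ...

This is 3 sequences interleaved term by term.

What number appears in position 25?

81

Taking every 3rd term gives 3 separate tracks.
Track A: 1, 4, 9, 16, 25, 36 — perfect squares starting at 1².
Track B: -23, -22, -21, -20, -19, -18 — arithmetic, step +1.
Track C: 8, -16, 32, -64, 128, -256 — a geometric progression (common ratio -2).
Position 25 falls in track A as its term 9, giving 81.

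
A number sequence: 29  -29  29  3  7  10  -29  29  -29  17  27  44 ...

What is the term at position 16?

71

The slot pattern repeats as AAABBB (period 6), so there are 2 interleaved tracks.
Track A = 29, -29, 29, -29, 29, -29: the oscillation 29·(−1)^(n+1).
Track B = 3, 7, 10, 17, 27, 44: Fibonacci-style (each term is the sum of the two before it).
Term 16 comes from track B (its 7th entry): 71.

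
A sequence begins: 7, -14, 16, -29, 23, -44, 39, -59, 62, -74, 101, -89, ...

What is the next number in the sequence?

163

Split by position mod 2 into 2 tracks.
Track A: 7, 16, 23, 39, 62, 101 (Fibonacci-style (each term is the sum of the two before it)).
Track B: -14, -29, -44, -59, -74, -89 (linear: a_n = 1 − 15·n).
The 13th slot belongs to track A; its 7th term is 163.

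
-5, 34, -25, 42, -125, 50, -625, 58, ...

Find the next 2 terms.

The terms cycle through 2 interleaved subsequences.
Track A = -5, -25, -125, -625: geometric with ratio 5.
Track B = 34, 42, 50, 58: arithmetic with common difference +8.
Term 9 comes from track A (its 5th entry): -3125.
The 10th slot belongs to track B; its 5th term is 66.

-3125, 66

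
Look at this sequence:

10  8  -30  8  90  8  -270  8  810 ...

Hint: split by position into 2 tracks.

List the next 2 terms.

Split by position mod 2 into 2 tracks.
Stream A = 10, -30, 90, -270, 810: a geometric progression (common ratio -3).
Stream B = 8, 8, 8, 8: the constant sequence 8.
The 10th slot belongs to stream B; its 5th term is 8.
Position 11 falls in stream A as its term 6, giving -2430.

8, -2430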